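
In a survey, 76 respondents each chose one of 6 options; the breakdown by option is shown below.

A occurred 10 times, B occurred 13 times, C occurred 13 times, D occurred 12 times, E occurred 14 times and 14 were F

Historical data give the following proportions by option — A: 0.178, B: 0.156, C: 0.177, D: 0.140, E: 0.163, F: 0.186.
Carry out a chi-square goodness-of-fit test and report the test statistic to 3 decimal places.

Expected counts E_i = n·p_i: 76×0.178 = 13.528, 76×0.156 = 11.856, 76×0.177 = 13.452, 76×0.140 = 10.64, 76×0.163 = 12.388, 76×0.186 = 14.136.
A: (10 − 13.528)²/13.528 = 12.446784/13.528 = 0.9201
B: (13 − 11.856)²/11.856 = 1.308736/11.856 = 0.1104
C: (13 − 13.452)²/13.452 = 0.204304/13.452 = 0.0152
D: (12 − 10.64)²/10.64 = 1.8496/10.64 = 0.1738
E: (14 − 12.388)²/12.388 = 2.598544/12.388 = 0.2098
F: (14 − 14.136)²/14.136 = 0.018496/14.136 = 0.0013
Sum = 1.431

1.431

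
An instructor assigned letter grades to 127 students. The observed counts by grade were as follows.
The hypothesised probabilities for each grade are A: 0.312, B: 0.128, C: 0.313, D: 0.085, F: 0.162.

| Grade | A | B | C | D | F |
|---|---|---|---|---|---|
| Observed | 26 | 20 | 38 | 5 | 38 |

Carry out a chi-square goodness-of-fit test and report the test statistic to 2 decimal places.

Expected counts E_i = n·p_i: 127×0.312 = 39.624, 127×0.128 = 16.256, 127×0.313 = 39.751, 127×0.085 = 10.795, 127×0.162 = 20.574.
cat         O        E   (O−E)²/E
A          26   39.624      4.684
B          20   16.256      0.862
C          38   39.751      0.077
D           5   10.795      3.111
F          38   20.574     14.760
Sum = 23.49

23.49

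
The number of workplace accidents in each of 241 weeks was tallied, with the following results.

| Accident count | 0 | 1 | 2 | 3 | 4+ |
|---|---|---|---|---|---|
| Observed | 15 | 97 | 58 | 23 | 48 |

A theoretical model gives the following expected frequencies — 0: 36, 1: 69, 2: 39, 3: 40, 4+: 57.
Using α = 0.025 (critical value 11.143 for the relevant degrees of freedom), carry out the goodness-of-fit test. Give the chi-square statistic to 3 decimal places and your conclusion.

41.515; reject

χ² = (15−36)²/36 + (97−69)²/69 + (58−39)²/39 + (23−40)²/40 + (48−57)²/57
   = 12.2500 + 11.3623 + 9.2564 + 7.2250 + 1.4211
Sum = 41.515
df = 4. Since 41.515 > 11.143, we reject H₀.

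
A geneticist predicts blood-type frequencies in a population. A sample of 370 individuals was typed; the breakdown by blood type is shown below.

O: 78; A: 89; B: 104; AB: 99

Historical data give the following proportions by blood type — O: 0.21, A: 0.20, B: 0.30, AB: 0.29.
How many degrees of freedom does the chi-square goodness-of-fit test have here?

3

There are k = 4 categories and no parameters were estimated from the data, so df = 4 − 1 = 3.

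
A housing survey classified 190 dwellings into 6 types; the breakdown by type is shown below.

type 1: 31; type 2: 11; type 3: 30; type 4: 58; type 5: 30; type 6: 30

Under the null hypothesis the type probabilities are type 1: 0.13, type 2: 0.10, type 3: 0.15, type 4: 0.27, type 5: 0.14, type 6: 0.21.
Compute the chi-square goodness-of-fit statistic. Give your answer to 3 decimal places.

8.820

Expected counts E_i = n·p_i: 190×0.13 = 24.7, 190×0.10 = 19, 190×0.15 = 28.5, 190×0.27 = 51.3, 190×0.14 = 26.6, 190×0.21 = 39.9.
cat         O        E   (O−E)²/E
type 1     31     24.7     1.6069
type 2     11       19     3.3684
type 3     30     28.5     0.0789
type 4     58     51.3     0.8750
type 5     30     26.6     0.4346
type 6     30     39.9     2.4564
Sum = 8.820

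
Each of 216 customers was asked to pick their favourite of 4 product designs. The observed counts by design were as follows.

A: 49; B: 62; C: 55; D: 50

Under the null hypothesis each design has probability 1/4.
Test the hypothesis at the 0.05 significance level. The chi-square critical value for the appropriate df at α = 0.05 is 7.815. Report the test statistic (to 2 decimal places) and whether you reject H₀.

Expected count for each of the 4 categories: 216/4 = 54.
χ² = (49−54)²/54 + (62−54)²/54 + (55−54)²/54 + (50−54)²/54
   = 0.463 + 1.185 + 0.019 + 0.296
Sum = 1.96
df = 3. Since 1.96 < 7.815, we do not reject H₀.

1.96; do not reject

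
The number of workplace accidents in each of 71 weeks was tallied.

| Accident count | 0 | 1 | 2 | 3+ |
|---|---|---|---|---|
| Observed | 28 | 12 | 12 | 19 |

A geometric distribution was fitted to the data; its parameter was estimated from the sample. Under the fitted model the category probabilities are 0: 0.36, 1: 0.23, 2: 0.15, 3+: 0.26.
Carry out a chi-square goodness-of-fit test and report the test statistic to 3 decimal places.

1.568

Expected counts E_i = n·p_i: 71×0.36 = 25.56, 71×0.23 = 16.33, 71×0.15 = 10.65, 71×0.26 = 18.46.
cat         O        E   (O−E)²/E
0          28    25.56     0.2329
1          12    16.33     1.1481
2          12    10.65     0.1711
3+         19    18.46     0.0158
Sum = 1.568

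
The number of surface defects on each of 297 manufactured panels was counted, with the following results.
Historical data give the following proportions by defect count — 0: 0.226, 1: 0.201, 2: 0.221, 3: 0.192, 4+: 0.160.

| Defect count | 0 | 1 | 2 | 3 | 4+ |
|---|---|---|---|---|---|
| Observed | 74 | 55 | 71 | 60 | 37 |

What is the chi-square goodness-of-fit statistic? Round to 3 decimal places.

Expected counts E_i = n·p_i: 297×0.226 = 67.122, 297×0.201 = 59.697, 297×0.221 = 65.637, 297×0.192 = 57.024, 297×0.160 = 47.52.
χ² = (74−67.122)²/67.122 + (55−59.697)²/59.697 + (71−65.637)²/65.637 + (60−57.024)²/57.024 + (37−47.52)²/47.52
   = 0.7048 + 0.3696 + 0.4382 + 0.1553 + 2.3289
Sum = 3.997

3.997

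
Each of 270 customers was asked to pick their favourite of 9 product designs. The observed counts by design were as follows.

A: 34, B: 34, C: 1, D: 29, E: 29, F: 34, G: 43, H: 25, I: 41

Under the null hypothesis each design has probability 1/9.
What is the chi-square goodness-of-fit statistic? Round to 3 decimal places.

Expected count for each of the 9 categories: 270/9 = 30.
A: (34 − 30)²/30 = 16/30 = 0.5333
B: (34 − 30)²/30 = 16/30 = 0.5333
C: (1 − 30)²/30 = 841/30 = 28.0333
D: (29 − 30)²/30 = 1/30 = 0.0333
E: (29 − 30)²/30 = 1/30 = 0.0333
F: (34 − 30)²/30 = 16/30 = 0.5333
G: (43 − 30)²/30 = 169/30 = 5.6333
H: (25 − 30)²/30 = 25/30 = 0.8333
I: (41 − 30)²/30 = 121/30 = 4.0333
Sum = 40.200

40.200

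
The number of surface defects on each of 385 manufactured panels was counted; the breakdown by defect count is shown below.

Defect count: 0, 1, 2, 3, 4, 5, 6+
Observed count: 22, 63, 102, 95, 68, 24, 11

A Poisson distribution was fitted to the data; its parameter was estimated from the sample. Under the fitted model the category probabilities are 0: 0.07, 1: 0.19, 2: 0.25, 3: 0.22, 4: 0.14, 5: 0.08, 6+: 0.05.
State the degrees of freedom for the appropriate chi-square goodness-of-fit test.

5

There are k = 7 categories and 1 parameter estimated from the data, so df = 7 − 1 − 1 = 5.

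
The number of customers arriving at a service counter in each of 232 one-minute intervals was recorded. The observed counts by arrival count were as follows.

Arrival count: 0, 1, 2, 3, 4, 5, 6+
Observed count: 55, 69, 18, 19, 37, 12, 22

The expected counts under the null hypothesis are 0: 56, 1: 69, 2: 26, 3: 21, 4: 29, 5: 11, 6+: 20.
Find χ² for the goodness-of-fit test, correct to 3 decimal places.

0: (55 − 56)²/56 = 1/56 = 0.0179
1: (69 − 69)²/69 = 0/69 = 0.0000
2: (18 − 26)²/26 = 64/26 = 2.4615
3: (19 − 21)²/21 = 4/21 = 0.1905
4: (37 − 29)²/29 = 64/29 = 2.2069
5: (12 − 11)²/11 = 1/11 = 0.0909
6+: (22 − 20)²/20 = 4/20 = 0.2000
Sum = 5.168

5.168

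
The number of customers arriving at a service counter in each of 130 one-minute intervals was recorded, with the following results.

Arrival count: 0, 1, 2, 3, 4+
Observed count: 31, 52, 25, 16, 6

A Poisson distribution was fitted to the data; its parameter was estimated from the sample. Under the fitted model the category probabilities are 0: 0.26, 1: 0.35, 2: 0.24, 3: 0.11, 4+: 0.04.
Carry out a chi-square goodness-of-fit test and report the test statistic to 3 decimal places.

2.718

Expected counts E_i = n·p_i: 130×0.26 = 33.8, 130×0.35 = 45.5, 130×0.24 = 31.2, 130×0.11 = 14.3, 130×0.04 = 5.2.
0: (31 − 33.8)²/33.8 = 7.84/33.8 = 0.2320
1: (52 − 45.5)²/45.5 = 42.25/45.5 = 0.9286
2: (25 − 31.2)²/31.2 = 38.44/31.2 = 1.2321
3: (16 − 14.3)²/14.3 = 2.89/14.3 = 0.2021
4+: (6 − 5.2)²/5.2 = 0.64/5.2 = 0.1231
Sum = 2.718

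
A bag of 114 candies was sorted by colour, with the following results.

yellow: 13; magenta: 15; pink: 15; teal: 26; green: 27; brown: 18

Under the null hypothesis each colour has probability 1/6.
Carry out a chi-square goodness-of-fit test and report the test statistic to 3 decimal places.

9.579

Under H₀ each category has probability 1/6, so each expected count is 114/6 = 19.
cat          O        E   (O−E)²/E
yellow      13       19     1.8947
magenta     15       19     0.8421
pink        15       19     0.8421
teal        26       19     2.5789
green       27       19     3.3684
brown       18       19     0.0526
Sum = 9.579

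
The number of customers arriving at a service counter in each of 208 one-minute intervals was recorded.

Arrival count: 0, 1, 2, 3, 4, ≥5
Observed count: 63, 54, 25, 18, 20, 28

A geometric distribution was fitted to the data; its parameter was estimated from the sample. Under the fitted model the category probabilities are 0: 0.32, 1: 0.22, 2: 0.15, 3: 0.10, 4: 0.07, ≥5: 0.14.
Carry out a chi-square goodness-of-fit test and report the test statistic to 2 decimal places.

5.36

Expected counts E_i = n·p_i: 208×0.32 = 66.56, 208×0.22 = 45.76, 208×0.15 = 31.2, 208×0.10 = 20.8, 208×0.07 = 14.56, 208×0.14 = 29.12.
cat         O        E   (O−E)²/E
0          63    66.56      0.190
1          54    45.76      1.484
2          25     31.2      1.232
3          18     20.8      0.377
4          20    14.56      2.033
≥5         28    29.12      0.043
Sum = 5.36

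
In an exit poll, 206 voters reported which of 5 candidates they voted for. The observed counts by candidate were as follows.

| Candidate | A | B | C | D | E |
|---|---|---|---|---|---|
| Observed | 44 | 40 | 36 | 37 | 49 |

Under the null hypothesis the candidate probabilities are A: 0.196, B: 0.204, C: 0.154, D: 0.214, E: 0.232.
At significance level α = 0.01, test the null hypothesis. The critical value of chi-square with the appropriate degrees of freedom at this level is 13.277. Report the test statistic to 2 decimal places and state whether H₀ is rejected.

Expected counts E_i = n·p_i: 206×0.196 = 40.376, 206×0.204 = 42.024, 206×0.154 = 31.724, 206×0.214 = 44.084, 206×0.232 = 47.792.
cat         O        E   (O−E)²/E
A          44   40.376      0.325
B          40   42.024      0.097
C          36   31.724      0.576
D          37   44.084      1.138
E          49   47.792      0.031
Sum = 2.17
df = 4. Since 2.17 < 13.277, we do not reject H₀.

2.17; do not reject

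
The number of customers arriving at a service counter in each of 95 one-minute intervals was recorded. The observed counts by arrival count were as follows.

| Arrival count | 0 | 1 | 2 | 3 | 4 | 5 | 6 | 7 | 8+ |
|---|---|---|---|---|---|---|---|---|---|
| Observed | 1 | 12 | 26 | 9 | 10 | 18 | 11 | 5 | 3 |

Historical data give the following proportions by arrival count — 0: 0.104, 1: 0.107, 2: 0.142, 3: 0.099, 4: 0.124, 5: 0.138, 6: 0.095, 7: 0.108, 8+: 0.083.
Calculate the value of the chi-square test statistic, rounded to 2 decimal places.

Expected counts E_i = n·p_i: 95×0.104 = 9.88, 95×0.107 = 10.165, 95×0.142 = 13.49, 95×0.099 = 9.405, 95×0.124 = 11.78, 95×0.138 = 13.11, 95×0.095 = 9.025, 95×0.108 = 10.26, 95×0.083 = 7.885.
χ² = (1−9.88)²/9.88 + (12−10.165)²/10.165 + (26−13.49)²/13.49 + (9−9.405)²/9.405 + (10−11.78)²/11.78 + (18−13.11)²/13.11 + (11−9.025)²/9.025 + (5−10.26)²/10.26 + (3−7.885)²/7.885
   = 7.981 + 0.331 + 11.601 + 0.017 + 0.269 + 1.824 + 0.432 + 2.697 + 3.026
Sum = 28.18

28.18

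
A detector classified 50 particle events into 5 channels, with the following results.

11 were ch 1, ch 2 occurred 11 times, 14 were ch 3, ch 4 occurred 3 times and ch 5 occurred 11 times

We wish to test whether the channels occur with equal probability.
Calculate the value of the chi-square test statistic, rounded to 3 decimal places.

6.800

Expected count for each of the 5 categories: 50/5 = 10.
χ² = (11−10)²/10 + (11−10)²/10 + (14−10)²/10 + (3−10)²/10 + (11−10)²/10
   = 0.1000 + 0.1000 + 1.6000 + 4.9000 + 0.1000
Sum = 6.800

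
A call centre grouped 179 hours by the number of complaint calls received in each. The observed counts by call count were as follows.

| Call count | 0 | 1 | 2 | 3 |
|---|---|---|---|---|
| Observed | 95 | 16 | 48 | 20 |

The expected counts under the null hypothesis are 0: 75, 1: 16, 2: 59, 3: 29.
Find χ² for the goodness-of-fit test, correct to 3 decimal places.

χ² = (95−75)²/75 + (16−16)²/16 + (48−59)²/59 + (20−29)²/29
   = 5.3333 + 0.0000 + 2.0508 + 2.7931
Sum = 10.177

10.177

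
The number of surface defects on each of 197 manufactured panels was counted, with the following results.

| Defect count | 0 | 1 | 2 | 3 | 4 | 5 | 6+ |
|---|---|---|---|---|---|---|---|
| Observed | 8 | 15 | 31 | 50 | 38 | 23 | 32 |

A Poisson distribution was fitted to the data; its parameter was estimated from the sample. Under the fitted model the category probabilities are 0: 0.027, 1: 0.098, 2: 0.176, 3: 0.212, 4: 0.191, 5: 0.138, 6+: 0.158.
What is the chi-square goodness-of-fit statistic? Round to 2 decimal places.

Expected counts E_i = n·p_i: 197×0.027 = 5.319, 197×0.098 = 19.306, 197×0.176 = 34.672, 197×0.212 = 41.764, 197×0.191 = 37.627, 197×0.138 = 27.186, 197×0.158 = 31.126.
cat         O        E   (O−E)²/E
0           8    5.319      1.351
1          15   19.306      0.960
2          31   34.672      0.389
3          50   41.764      1.624
4          38   37.627      0.004
5          23   27.186      0.645
6+         32   31.126      0.025
Sum = 5.00

5.00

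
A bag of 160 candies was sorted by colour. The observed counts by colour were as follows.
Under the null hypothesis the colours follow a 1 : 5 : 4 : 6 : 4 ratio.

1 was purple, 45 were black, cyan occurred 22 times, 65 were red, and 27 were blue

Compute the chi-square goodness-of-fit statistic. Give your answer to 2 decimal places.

Ratio total = 20. Expected counts: 160×1/20 = 8, 160×5/20 = 40, 160×4/20 = 32, 160×6/20 = 48, 160×4/20 = 32.
χ² = (1−8)²/8 + (45−40)²/40 + (22−32)²/32 + (65−48)²/48 + (27−32)²/32
   = 6.125 + 0.625 + 3.125 + 6.021 + 0.781
Sum = 16.68

16.68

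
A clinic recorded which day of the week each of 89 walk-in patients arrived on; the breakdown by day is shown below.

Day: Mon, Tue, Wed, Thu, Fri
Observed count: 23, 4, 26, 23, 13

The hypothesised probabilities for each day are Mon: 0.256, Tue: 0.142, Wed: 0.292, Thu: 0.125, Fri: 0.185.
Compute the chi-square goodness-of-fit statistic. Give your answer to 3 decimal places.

19.311

Expected counts E_i = n·p_i: 89×0.256 = 22.784, 89×0.142 = 12.638, 89×0.292 = 25.988, 89×0.125 = 11.125, 89×0.185 = 16.465.
cat         O        E   (O−E)²/E
Mon        23   22.784     0.0020
Tue         4   12.638     5.9040
Wed        26   25.988     0.0000
Thu        23   11.125    12.6756
Fri        13   16.465     0.7292
Sum = 19.311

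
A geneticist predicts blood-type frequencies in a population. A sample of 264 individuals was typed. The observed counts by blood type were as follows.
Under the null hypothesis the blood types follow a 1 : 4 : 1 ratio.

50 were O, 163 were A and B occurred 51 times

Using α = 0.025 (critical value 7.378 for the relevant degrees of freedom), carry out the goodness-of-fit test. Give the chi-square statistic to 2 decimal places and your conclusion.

2.89; do not reject

Ratio total = 6. Expected counts: 264×1/6 = 44, 264×4/6 = 176, 264×1/6 = 44.
cat         O        E   (O−E)²/E
O          50       44      0.818
A         163      176      0.960
B          51       44      1.114
Sum = 2.89
df = 2. Since 2.89 < 7.378, we do not reject H₀.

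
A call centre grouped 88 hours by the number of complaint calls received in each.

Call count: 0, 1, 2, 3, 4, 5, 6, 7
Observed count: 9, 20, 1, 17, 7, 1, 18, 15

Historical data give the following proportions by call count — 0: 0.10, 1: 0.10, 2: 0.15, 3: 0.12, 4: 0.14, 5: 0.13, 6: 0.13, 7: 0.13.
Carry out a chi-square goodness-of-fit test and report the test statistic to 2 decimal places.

46.16

Expected counts E_i = n·p_i: 88×0.10 = 8.8, 88×0.10 = 8.8, 88×0.15 = 13.2, 88×0.12 = 10.56, 88×0.14 = 12.32, 88×0.13 = 11.44, 88×0.13 = 11.44, 88×0.13 = 11.44.
0: (9 − 8.8)²/8.8 = 0.04/8.8 = 0.005
1: (20 − 8.8)²/8.8 = 125.44/8.8 = 14.255
2: (1 − 13.2)²/13.2 = 148.84/13.2 = 11.276
3: (17 − 10.56)²/10.56 = 41.4736/10.56 = 3.927
4: (7 − 12.32)²/12.32 = 28.3024/12.32 = 2.297
5: (1 − 11.44)²/11.44 = 108.9936/11.44 = 9.527
6: (18 − 11.44)²/11.44 = 43.0336/11.44 = 3.762
7: (15 − 11.44)²/11.44 = 12.6736/11.44 = 1.108
Sum = 46.16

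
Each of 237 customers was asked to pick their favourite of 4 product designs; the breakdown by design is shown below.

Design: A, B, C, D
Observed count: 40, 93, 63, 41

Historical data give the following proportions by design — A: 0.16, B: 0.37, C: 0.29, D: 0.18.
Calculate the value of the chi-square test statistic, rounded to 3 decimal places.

0.978

Expected counts E_i = n·p_i: 237×0.16 = 37.92, 237×0.37 = 87.69, 237×0.29 = 68.73, 237×0.18 = 42.66.
A: (40 − 37.92)²/37.92 = 4.3264/37.92 = 0.1141
B: (93 − 87.69)²/87.69 = 28.1961/87.69 = 0.3215
C: (63 − 68.73)²/68.73 = 32.8329/68.73 = 0.4777
D: (41 − 42.66)²/42.66 = 2.7556/42.66 = 0.0646
Sum = 0.978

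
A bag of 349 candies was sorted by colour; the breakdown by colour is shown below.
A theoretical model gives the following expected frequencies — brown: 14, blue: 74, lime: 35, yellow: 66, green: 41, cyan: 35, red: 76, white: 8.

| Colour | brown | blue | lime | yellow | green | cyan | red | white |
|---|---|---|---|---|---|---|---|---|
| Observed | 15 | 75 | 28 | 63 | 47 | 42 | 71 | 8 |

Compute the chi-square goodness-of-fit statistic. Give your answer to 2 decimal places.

4.23

brown: (15 − 14)²/14 = 1/14 = 0.071
blue: (75 − 74)²/74 = 1/74 = 0.014
lime: (28 − 35)²/35 = 49/35 = 1.400
yellow: (63 − 66)²/66 = 9/66 = 0.136
green: (47 − 41)²/41 = 36/41 = 0.878
cyan: (42 − 35)²/35 = 49/35 = 1.400
red: (71 − 76)²/76 = 25/76 = 0.329
white: (8 − 8)²/8 = 0/8 = 0.000
Sum = 4.23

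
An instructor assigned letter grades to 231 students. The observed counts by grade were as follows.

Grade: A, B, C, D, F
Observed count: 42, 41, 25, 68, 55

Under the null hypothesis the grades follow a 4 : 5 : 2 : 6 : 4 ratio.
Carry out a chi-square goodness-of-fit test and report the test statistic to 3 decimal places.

6.874

Ratio total = 21. Expected counts: 231×4/21 = 44, 231×5/21 = 55, 231×2/21 = 22, 231×6/21 = 66, 231×4/21 = 44.
A: (42 − 44)²/44 = 4/44 = 0.0909
B: (41 − 55)²/55 = 196/55 = 3.5636
C: (25 − 22)²/22 = 9/22 = 0.4091
D: (68 − 66)²/66 = 4/66 = 0.0606
F: (55 − 44)²/44 = 121/44 = 2.7500
Sum = 6.874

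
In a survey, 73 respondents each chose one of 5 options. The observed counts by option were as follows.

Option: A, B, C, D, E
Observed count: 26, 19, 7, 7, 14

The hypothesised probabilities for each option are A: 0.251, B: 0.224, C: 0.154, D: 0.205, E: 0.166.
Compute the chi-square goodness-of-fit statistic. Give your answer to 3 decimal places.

9.778

Expected counts E_i = n·p_i: 73×0.251 = 18.323, 73×0.224 = 16.352, 73×0.154 = 11.242, 73×0.205 = 14.965, 73×0.166 = 12.118.
A: (26 − 18.323)²/18.323 = 58.936329/18.323 = 3.2165
B: (19 − 16.352)²/16.352 = 7.011904/16.352 = 0.4288
C: (7 − 11.242)²/11.242 = 17.994564/11.242 = 1.6007
D: (7 − 14.965)²/14.965 = 63.441225/14.965 = 4.2393
E: (14 − 12.118)²/12.118 = 3.541924/12.118 = 0.2923
Sum = 9.778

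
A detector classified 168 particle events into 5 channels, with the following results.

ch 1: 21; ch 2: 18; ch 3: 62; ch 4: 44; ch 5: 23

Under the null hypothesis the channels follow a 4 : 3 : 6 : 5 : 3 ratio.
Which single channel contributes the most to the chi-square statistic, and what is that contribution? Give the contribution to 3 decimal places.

Ratio total = 21. Expected counts: 168×4/21 = 32, 168×3/21 = 24, 168×6/21 = 48, 168×5/21 = 40, 168×3/21 = 24.
cat         O        E   (O−E)²/E
ch 1       21       32     3.7813
ch 2       18       24     1.5000
ch 3       62       48     4.0833
ch 4       44       40     0.4000
ch 5       23       24     0.0417
The largest term is for ch 3: 4.083.

ch 3, 4.083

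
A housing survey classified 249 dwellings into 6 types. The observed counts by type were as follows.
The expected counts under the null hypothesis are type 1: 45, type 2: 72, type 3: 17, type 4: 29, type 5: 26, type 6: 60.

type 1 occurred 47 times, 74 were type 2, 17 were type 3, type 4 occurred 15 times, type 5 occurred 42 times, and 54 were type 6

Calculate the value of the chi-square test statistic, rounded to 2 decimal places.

type 1: (47 − 45)²/45 = 4/45 = 0.089
type 2: (74 − 72)²/72 = 4/72 = 0.056
type 3: (17 − 17)²/17 = 0/17 = 0.000
type 4: (15 − 29)²/29 = 196/29 = 6.759
type 5: (42 − 26)²/26 = 256/26 = 9.846
type 6: (54 − 60)²/60 = 36/60 = 0.600
Sum = 17.35

17.35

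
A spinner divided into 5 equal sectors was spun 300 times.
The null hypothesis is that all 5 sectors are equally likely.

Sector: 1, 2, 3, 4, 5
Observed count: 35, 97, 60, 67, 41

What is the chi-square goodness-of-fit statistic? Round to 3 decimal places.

Expected count for each of the 5 categories: 300/5 = 60.
χ² = (35−60)²/60 + (97−60)²/60 + (60−60)²/60 + (67−60)²/60 + (41−60)²/60
   = 10.4167 + 22.8167 + 0.0000 + 0.8167 + 6.0167
Sum = 40.067

40.067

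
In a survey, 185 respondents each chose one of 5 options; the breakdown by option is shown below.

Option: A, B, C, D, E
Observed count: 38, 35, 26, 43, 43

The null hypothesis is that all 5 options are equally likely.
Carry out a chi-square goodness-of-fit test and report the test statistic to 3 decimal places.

5.351

Expected count for each of the 5 categories: 185/5 = 37.
χ² = (38−37)²/37 + (35−37)²/37 + (26−37)²/37 + (43−37)²/37 + (43−37)²/37
   = 0.0270 + 0.1081 + 3.2703 + 0.9730 + 0.9730
Sum = 5.351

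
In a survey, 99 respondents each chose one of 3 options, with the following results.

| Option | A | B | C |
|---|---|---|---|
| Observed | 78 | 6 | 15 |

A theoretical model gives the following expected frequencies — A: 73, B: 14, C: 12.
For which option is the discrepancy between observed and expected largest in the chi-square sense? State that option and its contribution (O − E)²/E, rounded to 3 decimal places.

A: (78 − 73)²/73 = 25/73 = 0.3425
B: (6 − 14)²/14 = 64/14 = 4.5714
C: (15 − 12)²/12 = 9/12 = 0.7500
The largest term is for B: 4.571.

B, 4.571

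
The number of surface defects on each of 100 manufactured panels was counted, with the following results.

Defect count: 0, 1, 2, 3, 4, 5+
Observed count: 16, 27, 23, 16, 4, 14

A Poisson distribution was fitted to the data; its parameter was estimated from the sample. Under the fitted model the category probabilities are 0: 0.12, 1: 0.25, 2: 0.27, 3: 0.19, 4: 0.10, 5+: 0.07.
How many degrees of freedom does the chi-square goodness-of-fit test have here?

4

There are k = 6 categories and 1 parameter estimated from the data, so df = 6 − 1 − 1 = 4.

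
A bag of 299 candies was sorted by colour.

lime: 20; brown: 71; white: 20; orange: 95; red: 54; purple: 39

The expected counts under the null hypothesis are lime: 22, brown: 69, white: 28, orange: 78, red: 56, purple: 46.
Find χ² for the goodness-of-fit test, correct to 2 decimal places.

7.37

χ² = (20−22)²/22 + (71−69)²/69 + (20−28)²/28 + (95−78)²/78 + (54−56)²/56 + (39−46)²/46
   = 0.182 + 0.058 + 2.286 + 3.705 + 0.071 + 1.065
Sum = 7.37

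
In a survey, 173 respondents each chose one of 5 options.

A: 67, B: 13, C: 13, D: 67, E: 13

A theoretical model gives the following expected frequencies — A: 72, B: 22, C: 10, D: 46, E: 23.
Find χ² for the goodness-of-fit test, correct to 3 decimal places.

18.864

χ² = (67−72)²/72 + (13−22)²/22 + (13−10)²/10 + (67−46)²/46 + (13−23)²/23
   = 0.3472 + 3.6818 + 0.9000 + 9.5870 + 4.3478
Sum = 18.864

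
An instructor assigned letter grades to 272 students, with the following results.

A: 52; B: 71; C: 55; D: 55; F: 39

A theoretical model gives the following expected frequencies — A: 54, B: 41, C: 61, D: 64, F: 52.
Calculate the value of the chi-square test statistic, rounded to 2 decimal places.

27.13

A: (52 − 54)²/54 = 4/54 = 0.074
B: (71 − 41)²/41 = 900/41 = 21.951
C: (55 − 61)²/61 = 36/61 = 0.590
D: (55 − 64)²/64 = 81/64 = 1.266
F: (39 − 52)²/52 = 169/52 = 3.250
Sum = 27.13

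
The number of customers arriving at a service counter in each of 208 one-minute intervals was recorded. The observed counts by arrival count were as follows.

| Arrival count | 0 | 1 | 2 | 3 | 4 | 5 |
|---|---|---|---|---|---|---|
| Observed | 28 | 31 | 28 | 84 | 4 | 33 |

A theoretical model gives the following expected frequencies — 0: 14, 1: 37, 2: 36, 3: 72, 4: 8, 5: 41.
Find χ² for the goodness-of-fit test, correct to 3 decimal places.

χ² = (28−14)²/14 + (31−37)²/37 + (28−36)²/36 + (84−72)²/72 + (4−8)²/8 + (33−41)²/41
   = 14.0000 + 0.9730 + 1.7778 + 2.0000 + 2.0000 + 1.5610
Sum = 22.312

22.312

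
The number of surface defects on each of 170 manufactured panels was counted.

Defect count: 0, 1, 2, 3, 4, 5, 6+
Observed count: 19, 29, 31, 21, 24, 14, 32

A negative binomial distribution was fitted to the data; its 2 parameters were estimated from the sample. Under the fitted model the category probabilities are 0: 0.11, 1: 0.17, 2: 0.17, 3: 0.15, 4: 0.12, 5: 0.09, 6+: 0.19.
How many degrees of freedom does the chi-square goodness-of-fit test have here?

4

There are k = 7 categories and 2 parameters estimated from the data, so df = 7 − 1 − 2 = 4.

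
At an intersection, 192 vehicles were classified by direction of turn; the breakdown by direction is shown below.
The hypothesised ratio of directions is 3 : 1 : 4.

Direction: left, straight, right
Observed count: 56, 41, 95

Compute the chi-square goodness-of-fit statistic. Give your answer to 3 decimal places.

Ratio total = 8. Expected counts: 192×3/8 = 72, 192×1/8 = 24, 192×4/8 = 96.
left: (56 − 72)²/72 = 256/72 = 3.5556
straight: (41 − 24)²/24 = 289/24 = 12.0417
right: (95 − 96)²/96 = 1/96 = 0.0104
Sum = 15.608

15.608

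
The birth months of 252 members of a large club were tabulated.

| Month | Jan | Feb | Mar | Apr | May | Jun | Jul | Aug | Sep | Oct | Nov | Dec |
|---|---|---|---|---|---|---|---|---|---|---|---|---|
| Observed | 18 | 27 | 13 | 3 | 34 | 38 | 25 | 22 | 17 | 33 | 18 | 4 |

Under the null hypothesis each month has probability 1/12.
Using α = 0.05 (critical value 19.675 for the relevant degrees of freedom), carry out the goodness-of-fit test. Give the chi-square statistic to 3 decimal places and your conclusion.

Under H₀ each category has probability 1/12, so each expected count is 252/12 = 21.
χ² = (18−21)²/21 + (27−21)²/21 + (13−21)²/21 + (3−21)²/21 + (34−21)²/21 + (38−21)²/21 + (25−21)²/21 + (22−21)²/21 + (17−21)²/21 + (33−21)²/21 + (18−21)²/21 + (4−21)²/21
   = 0.4286 + 1.7143 + 3.0476 + 15.4286 + 8.0476 + 13.7619 + 0.7619 + 0.0476 + 0.7619 + 6.8571 + 0.4286 + 13.7619
Sum = 65.048
df = 11. Since 65.048 > 19.675, we reject H₀.

65.048; reject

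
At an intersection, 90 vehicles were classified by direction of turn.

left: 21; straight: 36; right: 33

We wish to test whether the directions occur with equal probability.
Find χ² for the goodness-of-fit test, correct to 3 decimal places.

Under H₀ each category has probability 1/3, so each expected count is 90/3 = 30.
cat           O        E   (O−E)²/E
left         21       30     2.7000
straight     36       30     1.2000
right        33       30     0.3000
Sum = 4.200

4.200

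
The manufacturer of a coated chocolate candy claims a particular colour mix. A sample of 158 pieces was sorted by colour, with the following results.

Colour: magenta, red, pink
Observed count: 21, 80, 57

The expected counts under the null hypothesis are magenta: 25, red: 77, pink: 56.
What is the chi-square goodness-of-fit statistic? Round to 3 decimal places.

χ² = (21−25)²/25 + (80−77)²/77 + (57−56)²/56
   = 0.6400 + 0.1169 + 0.0179
Sum = 0.775

0.775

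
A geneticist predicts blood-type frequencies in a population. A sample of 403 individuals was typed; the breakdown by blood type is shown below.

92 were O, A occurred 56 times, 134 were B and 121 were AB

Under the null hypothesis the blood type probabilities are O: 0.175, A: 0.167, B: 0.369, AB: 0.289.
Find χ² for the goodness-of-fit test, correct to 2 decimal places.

10.07

Expected counts E_i = n·p_i: 403×0.175 = 70.525, 403×0.167 = 67.301, 403×0.369 = 148.707, 403×0.289 = 116.467.
χ² = (92−70.525)²/70.525 + (56−67.301)²/67.301 + (134−148.707)²/148.707 + (121−116.467)²/116.467
   = 6.539 + 1.898 + 1.455 + 0.176
Sum = 10.07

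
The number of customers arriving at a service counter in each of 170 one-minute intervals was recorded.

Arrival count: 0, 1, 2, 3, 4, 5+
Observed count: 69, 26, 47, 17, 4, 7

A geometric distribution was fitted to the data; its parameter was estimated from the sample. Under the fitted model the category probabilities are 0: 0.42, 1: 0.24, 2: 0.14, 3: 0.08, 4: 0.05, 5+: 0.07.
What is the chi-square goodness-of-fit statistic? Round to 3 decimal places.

Expected counts E_i = n·p_i: 170×0.42 = 71.4, 170×0.24 = 40.8, 170×0.14 = 23.8, 170×0.08 = 13.6, 170×0.05 = 8.5, 170×0.07 = 11.9.
χ² = (69−71.4)²/71.4 + (26−40.8)²/40.8 + (47−23.8)²/23.8 + (17−13.6)²/13.6 + (4−8.5)²/8.5 + (7−11.9)²/11.9
   = 0.0807 + 5.3686 + 22.6151 + 0.8500 + 2.3824 + 2.0176
Sum = 33.314

33.314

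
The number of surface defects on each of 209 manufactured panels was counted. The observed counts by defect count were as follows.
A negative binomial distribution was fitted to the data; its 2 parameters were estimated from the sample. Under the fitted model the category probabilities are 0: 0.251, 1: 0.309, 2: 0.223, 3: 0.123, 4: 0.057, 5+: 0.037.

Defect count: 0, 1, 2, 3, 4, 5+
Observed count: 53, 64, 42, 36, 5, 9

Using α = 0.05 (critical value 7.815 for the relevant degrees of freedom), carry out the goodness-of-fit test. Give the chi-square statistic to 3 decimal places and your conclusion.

Expected counts E_i = n·p_i: 209×0.251 = 52.459, 209×0.309 = 64.581, 209×0.223 = 46.607, 209×0.123 = 25.707, 209×0.057 = 11.913, 209×0.037 = 7.733.
cat         O        E   (O−E)²/E
0          53   52.459     0.0056
1          64   64.581     0.0052
2          42   46.607     0.4554
3          36   25.707     4.1213
4           5   11.913     4.0115
5+          9    7.733     0.2076
Sum = 8.807
df = 3. Since 8.807 > 7.815, we reject H₀.

8.807; reject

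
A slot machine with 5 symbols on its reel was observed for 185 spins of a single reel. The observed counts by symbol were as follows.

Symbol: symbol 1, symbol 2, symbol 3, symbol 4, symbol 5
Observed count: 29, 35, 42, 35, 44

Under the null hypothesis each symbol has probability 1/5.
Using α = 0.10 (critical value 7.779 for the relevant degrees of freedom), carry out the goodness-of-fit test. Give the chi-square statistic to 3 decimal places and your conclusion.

3.946; do not reject

Under H₀ each category has probability 1/5, so each expected count is 185/5 = 37.
cat           O        E   (O−E)²/E
symbol 1     29       37     1.7297
symbol 2     35       37     0.1081
symbol 3     42       37     0.6757
symbol 4     35       37     0.1081
symbol 5     44       37     1.3243
Sum = 3.946
df = 4. Since 3.946 < 7.779, we do not reject H₀.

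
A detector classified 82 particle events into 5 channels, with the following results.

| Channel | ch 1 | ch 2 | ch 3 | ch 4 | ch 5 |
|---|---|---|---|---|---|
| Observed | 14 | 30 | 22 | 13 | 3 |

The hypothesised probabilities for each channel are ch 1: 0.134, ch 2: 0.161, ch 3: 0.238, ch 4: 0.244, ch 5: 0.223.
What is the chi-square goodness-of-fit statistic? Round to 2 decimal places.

Expected counts E_i = n·p_i: 82×0.134 = 10.988, 82×0.161 = 13.202, 82×0.238 = 19.516, 82×0.244 = 20.008, 82×0.223 = 18.286.
χ² = (14−10.988)²/10.988 + (30−13.202)²/13.202 + (22−19.516)²/19.516 + (13−20.008)²/20.008 + (3−18.286)²/18.286
   = 0.826 + 21.373 + 0.316 + 2.455 + 12.778
Sum = 37.75

37.75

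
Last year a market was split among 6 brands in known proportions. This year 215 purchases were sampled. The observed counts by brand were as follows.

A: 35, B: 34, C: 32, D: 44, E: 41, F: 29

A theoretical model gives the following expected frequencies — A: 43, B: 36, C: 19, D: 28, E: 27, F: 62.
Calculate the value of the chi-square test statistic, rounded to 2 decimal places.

cat         O        E   (O−E)²/E
A          35       43      1.488
B          34       36      0.111
C          32       19      8.895
D          44       28      9.143
E          41       27      7.259
F          29       62     17.565
Sum = 44.46

44.46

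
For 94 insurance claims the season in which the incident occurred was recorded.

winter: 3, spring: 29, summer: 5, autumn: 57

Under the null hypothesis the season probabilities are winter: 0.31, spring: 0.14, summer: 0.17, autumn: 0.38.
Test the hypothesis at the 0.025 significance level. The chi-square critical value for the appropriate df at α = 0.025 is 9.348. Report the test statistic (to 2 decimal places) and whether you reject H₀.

Expected counts E_i = n·p_i: 94×0.31 = 29.14, 94×0.14 = 13.16, 94×0.17 = 15.98, 94×0.38 = 35.72.
cat         O        E   (O−E)²/E
winter      3    29.14     23.449
spring     29    13.16     19.066
summer      5    15.98      7.544
autumn     57    35.72     12.677
Sum = 62.74
df = 3. Since 62.74 > 9.348, we reject H₀.

62.74; reject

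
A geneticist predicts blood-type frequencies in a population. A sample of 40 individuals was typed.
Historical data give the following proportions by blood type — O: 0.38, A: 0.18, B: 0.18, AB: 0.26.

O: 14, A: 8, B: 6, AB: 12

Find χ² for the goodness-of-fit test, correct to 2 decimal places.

0.63

Expected counts E_i = n·p_i: 40×0.38 = 15.2, 40×0.18 = 7.2, 40×0.18 = 7.2, 40×0.26 = 10.4.
O: (14 − 15.2)²/15.2 = 1.44/15.2 = 0.095
A: (8 − 7.2)²/7.2 = 0.64/7.2 = 0.089
B: (6 − 7.2)²/7.2 = 1.44/7.2 = 0.200
AB: (12 − 10.4)²/10.4 = 2.56/10.4 = 0.246
Sum = 0.63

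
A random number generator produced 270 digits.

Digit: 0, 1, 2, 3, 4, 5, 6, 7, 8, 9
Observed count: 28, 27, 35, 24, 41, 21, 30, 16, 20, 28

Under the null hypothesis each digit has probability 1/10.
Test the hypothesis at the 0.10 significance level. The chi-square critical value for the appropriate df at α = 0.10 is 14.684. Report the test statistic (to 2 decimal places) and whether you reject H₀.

Expected count for each of the 10 categories: 270/10 = 27.
0: (28 − 27)²/27 = 1/27 = 0.037
1: (27 − 27)²/27 = 0/27 = 0.000
2: (35 − 27)²/27 = 64/27 = 2.370
3: (24 − 27)²/27 = 9/27 = 0.333
4: (41 − 27)²/27 = 196/27 = 7.259
5: (21 − 27)²/27 = 36/27 = 1.333
6: (30 − 27)²/27 = 9/27 = 0.333
7: (16 − 27)²/27 = 121/27 = 4.481
8: (20 − 27)²/27 = 49/27 = 1.815
9: (28 − 27)²/27 = 1/27 = 0.037
Sum = 18.00
df = 9. Since 18.00 > 14.684, we reject H₀.

18.00; reject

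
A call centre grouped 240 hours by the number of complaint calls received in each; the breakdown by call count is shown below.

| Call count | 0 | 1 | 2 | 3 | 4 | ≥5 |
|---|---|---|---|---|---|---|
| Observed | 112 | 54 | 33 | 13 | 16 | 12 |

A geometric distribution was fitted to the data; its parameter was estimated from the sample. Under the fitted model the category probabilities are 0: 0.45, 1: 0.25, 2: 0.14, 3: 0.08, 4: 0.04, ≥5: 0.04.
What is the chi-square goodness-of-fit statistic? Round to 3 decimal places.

7.628

Expected counts E_i = n·p_i: 240×0.45 = 108, 240×0.25 = 60, 240×0.14 = 33.6, 240×0.08 = 19.2, 240×0.04 = 9.6, 240×0.04 = 9.6.
χ² = (112−108)²/108 + (54−60)²/60 + (33−33.6)²/33.6 + (13−19.2)²/19.2 + (16−9.6)²/9.6 + (12−9.6)²/9.6
   = 0.1481 + 0.6000 + 0.0107 + 2.0021 + 4.2667 + 0.6000
Sum = 7.628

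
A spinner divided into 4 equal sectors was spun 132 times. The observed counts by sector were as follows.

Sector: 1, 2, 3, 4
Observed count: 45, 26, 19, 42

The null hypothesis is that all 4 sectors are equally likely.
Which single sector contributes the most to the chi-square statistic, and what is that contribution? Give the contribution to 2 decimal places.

Under H₀ each category has probability 1/4, so each expected count is 132/4 = 33.
χ² = (45−33)²/33 + (26−33)²/33 + (19−33)²/33 + (42−33)²/33
   = 4.364 + 1.485 + 5.939 + 2.455
The largest term is for 3: 5.94.

3, 5.94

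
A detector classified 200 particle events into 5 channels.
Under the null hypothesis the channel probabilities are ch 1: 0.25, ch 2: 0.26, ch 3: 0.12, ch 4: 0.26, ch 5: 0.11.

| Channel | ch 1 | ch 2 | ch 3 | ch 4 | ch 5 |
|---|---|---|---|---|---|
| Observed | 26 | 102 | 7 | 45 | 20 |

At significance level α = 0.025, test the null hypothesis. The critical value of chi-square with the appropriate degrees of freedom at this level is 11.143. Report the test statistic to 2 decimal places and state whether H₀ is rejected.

72.76; reject

Expected counts E_i = n·p_i: 200×0.25 = 50, 200×0.26 = 52, 200×0.12 = 24, 200×0.26 = 52, 200×0.11 = 22.
χ² = (26−50)²/50 + (102−52)²/52 + (7−24)²/24 + (45−52)²/52 + (20−22)²/22
   = 11.520 + 48.077 + 12.042 + 0.942 + 0.182
Sum = 72.76
df = 4. Since 72.76 > 11.143, we reject H₀.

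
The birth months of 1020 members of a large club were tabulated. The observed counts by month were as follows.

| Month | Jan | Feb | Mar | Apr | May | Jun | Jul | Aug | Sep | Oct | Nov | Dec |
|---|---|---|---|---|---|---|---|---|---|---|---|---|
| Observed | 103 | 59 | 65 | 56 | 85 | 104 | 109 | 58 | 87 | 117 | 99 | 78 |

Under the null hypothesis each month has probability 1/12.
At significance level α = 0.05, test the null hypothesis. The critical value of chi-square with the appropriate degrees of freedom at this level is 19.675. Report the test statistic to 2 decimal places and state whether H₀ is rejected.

60.94; reject

Expected count for each of the 12 categories: 1020/12 = 85.
χ² = (103−85)²/85 + (59−85)²/85 + (65−85)²/85 + (56−85)²/85 + (85−85)²/85 + (104−85)²/85 + (109−85)²/85 + (58−85)²/85 + (87−85)²/85 + (117−85)²/85 + (99−85)²/85 + (78−85)²/85
   = 3.812 + 7.953 + 4.706 + 9.894 + 0.000 + 4.247 + 6.776 + 8.576 + 0.047 + 12.047 + 2.306 + 0.576
Sum = 60.94
df = 11. Since 60.94 > 19.675, we reject H₀.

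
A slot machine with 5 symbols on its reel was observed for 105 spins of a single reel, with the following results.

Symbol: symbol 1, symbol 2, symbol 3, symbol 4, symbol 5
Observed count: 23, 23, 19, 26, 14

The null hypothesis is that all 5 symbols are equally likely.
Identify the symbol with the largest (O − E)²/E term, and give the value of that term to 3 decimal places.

symbol 5, 2.333

Expected count for each of the 5 categories: 105/5 = 21.
χ² = (23−21)²/21 + (23−21)²/21 + (19−21)²/21 + (26−21)²/21 + (14−21)²/21
   = 0.1905 + 0.1905 + 0.1905 + 1.1905 + 2.3333
The largest term is for symbol 5: 2.333.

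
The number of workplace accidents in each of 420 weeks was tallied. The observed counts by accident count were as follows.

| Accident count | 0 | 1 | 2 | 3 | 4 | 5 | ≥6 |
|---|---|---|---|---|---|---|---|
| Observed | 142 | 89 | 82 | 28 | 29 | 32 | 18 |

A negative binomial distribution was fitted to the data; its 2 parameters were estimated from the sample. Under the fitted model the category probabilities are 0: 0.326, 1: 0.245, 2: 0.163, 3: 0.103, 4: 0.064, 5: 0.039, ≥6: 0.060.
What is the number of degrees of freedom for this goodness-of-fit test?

4

There are k = 7 categories and 2 parameters estimated from the data, so df = 7 − 1 − 2 = 4.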